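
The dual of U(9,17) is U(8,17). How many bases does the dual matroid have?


The dual of U(r,n) is U(n-r, n) = U(8,17).
Bases of U(8,17) are all (8)-element subsets.
|B(M*)| = (17 choose 8) = 24310.

24310


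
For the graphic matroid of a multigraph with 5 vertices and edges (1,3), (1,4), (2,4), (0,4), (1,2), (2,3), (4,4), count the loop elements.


In a graphic matroid, a loop is a self-loop edge (u,u) with rank 0.
Examining all 7 edges for self-loops...
Self-loops found: (4,4)
Number of loops = 1.

1


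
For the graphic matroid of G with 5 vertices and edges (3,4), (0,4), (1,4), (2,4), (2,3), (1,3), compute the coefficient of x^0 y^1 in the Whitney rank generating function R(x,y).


R(x,y) = sum over A in 2^E of x^(r(E)-r(A)) * y^(|A|-r(A)).
G has 5 vertices, 6 edges. r(E) = 4.
Enumerate all 2^6 = 64 subsets.
Count subsets with r(E)-r(A)=0 and |A|-r(A)=1: 5.

5


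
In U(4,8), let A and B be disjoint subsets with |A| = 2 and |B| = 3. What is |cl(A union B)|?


|A union B| = 2 + 3 = 5 (disjoint).
In U(4,8), cl(S) = S if |S| < 4, else cl(S) = E.
Since 5 >= 4, cl(A union B) = E.
|cl(A union B)| = 8.

8


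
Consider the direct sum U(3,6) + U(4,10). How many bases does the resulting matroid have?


Bases of a direct sum M1 + M2: |B| = |B(M1)| * |B(M2)|.
|B(U(3,6))| = C(6,3) = 20.
|B(U(4,10))| = C(10,4) = 210.
Total bases = 20 * 210 = 4200.

4200


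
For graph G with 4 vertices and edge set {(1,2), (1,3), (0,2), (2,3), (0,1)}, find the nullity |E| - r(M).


Cycle rank (nullity) = |E| - r(M) = |E| - (|V| - c).
|E| = 5, |V| = 4, c = 1.
Nullity = 5 - (4 - 1) = 5 - 3 = 2.

2


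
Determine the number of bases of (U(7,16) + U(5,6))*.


(M1+M2)* = M1* + M2*.
M1* = U(9,16), bases: C(16,9) = 11440.
M2* = U(1,6), bases: C(6,1) = 6.
|B(M*)| = 11440 * 6 = 68640.

68640


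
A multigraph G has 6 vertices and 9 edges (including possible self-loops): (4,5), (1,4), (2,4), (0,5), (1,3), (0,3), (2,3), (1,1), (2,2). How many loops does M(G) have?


In a graphic matroid, a loop is a self-loop edge (u,u) with rank 0.
Examining all 9 edges for self-loops...
Self-loops found: (1,1), (2,2)
Number of loops = 2.

2


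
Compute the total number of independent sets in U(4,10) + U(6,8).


For a direct sum, |I(M1+M2)| = |I(M1)| * |I(M2)|.
|I(U(4,10))| = sum C(10,k) for k=0..4 = 386.
|I(U(6,8))| = sum C(8,k) for k=0..6 = 247.
Total = 386 * 247 = 95342.

95342


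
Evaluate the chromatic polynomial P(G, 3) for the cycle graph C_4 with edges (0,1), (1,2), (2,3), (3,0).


P(C_4, k) = (k-1)^4 + (-1)^4*(k-1).
P(3) = (2)^4 + 2
= 16 + 2 = 18.

18


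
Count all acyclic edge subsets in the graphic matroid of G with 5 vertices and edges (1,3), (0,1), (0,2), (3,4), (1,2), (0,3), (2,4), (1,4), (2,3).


An independent set in a graphic matroid is an acyclic edge subset.
G has 5 vertices and 9 edges.
Enumerate all 2^9 = 512 subsets, checking for acyclicity.
Total independent sets = 198.

198


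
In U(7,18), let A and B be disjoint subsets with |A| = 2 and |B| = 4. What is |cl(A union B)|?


|A union B| = 2 + 4 = 6 (disjoint).
In U(7,18), cl(S) = S if |S| < 7, else cl(S) = E.
Since 6 < 7, cl(A union B) = A union B.
|cl(A union B)| = 6.

6


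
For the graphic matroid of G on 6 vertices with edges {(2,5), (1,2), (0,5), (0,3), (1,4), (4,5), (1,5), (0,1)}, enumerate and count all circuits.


A circuit in a graphic matroid = edge set of a simple cycle.
G has 6 vertices and 8 edges.
Enumerating all minimal edge subsets forming cycles...
Total circuits found: 6.

6


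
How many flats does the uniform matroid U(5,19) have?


Flats of U(5,19): every subset of size < 5 is a flat, plus E itself.
Count = (19 choose 0) + (19 choose 1) + (19 choose 2) + (19 choose 3) + (19 choose 4) + 1
     = 1 + 19 + 171 + 969 + 3876 + 1
     = 5037.

5037


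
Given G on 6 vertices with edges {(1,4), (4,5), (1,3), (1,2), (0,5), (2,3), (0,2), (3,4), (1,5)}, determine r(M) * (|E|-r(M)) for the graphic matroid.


r(M) = |V| - c = 6 - 1 = 5.
nullity = |E| - r(M) = 9 - 5 = 4.
Product = 5 * 4 = 20.

20


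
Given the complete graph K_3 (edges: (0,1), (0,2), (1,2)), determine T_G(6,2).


T(K_3; x,y) = x^2 + x + y.
T(6,2) = 36 + 6 + 2 = 44.

44


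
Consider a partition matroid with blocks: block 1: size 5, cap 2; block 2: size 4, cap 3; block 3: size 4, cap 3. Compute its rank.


Rank of a partition matroid = sum of min(|Si|, ci) for each block.
= min(5,2) + min(4,3) + min(4,3)
= 2 + 3 + 3
= 8.

8


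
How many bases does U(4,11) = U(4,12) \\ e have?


Deleting e from U(4,12) gives U(4,11) since n > r.
Bases of U(4,11) = C(11,4) = (11 * 10 * 9 * 8) / (1 * 2 * 3 * 4) = 330.

330


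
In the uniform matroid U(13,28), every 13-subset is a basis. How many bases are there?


Bases of U(13,28) are all 13-element subsets of the 28-element ground set.
Number of bases = C(28,13).
C(28,13) = 28! / (13! * 15!) = 37442160.

37442160


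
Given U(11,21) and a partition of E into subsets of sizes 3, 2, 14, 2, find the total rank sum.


r(Ai) = min(|Ai|, 11) for each part.
Sum = min(3,11) + min(2,11) + min(14,11) + min(2,11)
    = 3 + 2 + 11 + 2
    = 18.

18


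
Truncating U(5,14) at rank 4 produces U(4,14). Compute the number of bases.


Truncating U(5,14) to rank 4 gives U(4,14).
Bases of U(4,14) are all 4-element subsets of 14 elements.
Number of bases = C(14,4) = 14! / (4! * 10!) = 1001.

1001


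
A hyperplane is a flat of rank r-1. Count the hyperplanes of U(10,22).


Hyperplanes of U(10,22) are flats of rank 9.
In a uniform matroid, these are exactly the (9)-element subsets.
Count = C(22,9) = 22! / (9! * 13!) = 497420.

497420


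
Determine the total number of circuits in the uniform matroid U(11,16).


In U(11,16), circuits are the (12)-element subsets.
Any set of 12 elements is dependent, and removing any one element gives
an independent set of size 11, so it is a minimal dependent set.
Number of circuits = C(16,12) = 1820.

1820


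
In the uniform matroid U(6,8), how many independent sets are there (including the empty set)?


Independent sets of U(6,8) are all subsets of size <= 6.
Count = C(8,0) + C(8,1) + C(8,2) + C(8,3) + C(8,4) + C(8,5) + C(8,6)
     = 1 + 8 + 28 + 56 + 70 + 56 + 28
     = 247.

247


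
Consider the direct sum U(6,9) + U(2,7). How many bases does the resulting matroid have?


Bases of a direct sum M1 + M2: |B| = |B(M1)| * |B(M2)|.
|B(U(6,9))| = C(9,6) = 84.
|B(U(2,7))| = C(7,2) = 21.
Total bases = 84 * 21 = 1764.

1764


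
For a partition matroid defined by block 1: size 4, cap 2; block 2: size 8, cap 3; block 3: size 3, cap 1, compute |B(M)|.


A basis picks exactly ci elements from block i.
Number of bases = product of C(|Si|, ci).
= C(4,2) * C(8,3) * C(3,1)
= 6 * 56 * 3
= 1008.

1008


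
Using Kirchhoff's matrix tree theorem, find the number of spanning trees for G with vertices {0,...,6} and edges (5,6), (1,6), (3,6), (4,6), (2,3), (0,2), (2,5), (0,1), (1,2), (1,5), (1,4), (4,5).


By Kirchhoff's matrix tree theorem, the number of spanning trees equals
the determinant of any cofactor of the Laplacian matrix L.
G has 7 vertices and 12 edges.
Computing the (6 x 6) cofactor determinant gives 289.

289


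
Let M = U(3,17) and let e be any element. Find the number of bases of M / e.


Contracting e from U(3,17) gives U(2,16).
Bases of U(2,16) = C(16,2) = 16! / (2! * 14!) = 120.

120


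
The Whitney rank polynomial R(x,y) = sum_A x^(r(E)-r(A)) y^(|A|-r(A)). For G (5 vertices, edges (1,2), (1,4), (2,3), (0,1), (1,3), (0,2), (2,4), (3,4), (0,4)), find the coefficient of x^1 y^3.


R(x,y) = sum over A in 2^E of x^(r(E)-r(A)) * y^(|A|-r(A)).
G has 5 vertices, 9 edges. r(E) = 4.
Enumerate all 2^9 = 512 subsets.
Count subsets with r(E)-r(A)=1 and |A|-r(A)=3: 2.

2


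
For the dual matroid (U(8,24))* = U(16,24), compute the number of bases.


The dual of U(r,n) is U(n-r, n) = U(16,24).
Bases of U(16,24) are all (16)-element subsets.
|B(M*)| = (24 choose 16) = 735471.

735471


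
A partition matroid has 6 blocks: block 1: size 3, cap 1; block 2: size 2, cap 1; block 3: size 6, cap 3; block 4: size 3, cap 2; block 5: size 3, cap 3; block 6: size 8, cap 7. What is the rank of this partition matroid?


Rank of a partition matroid = sum of min(|Si|, ci) for each block.
= min(3,1) + min(2,1) + min(6,3) + min(3,2) + min(3,3) + min(8,7)
= 1 + 1 + 3 + 2 + 3 + 7
= 17.

17


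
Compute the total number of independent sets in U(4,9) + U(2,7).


For a direct sum, |I(M1+M2)| = |I(M1)| * |I(M2)|.
|I(U(4,9))| = sum C(9,k) for k=0..4 = 256.
|I(U(2,7))| = sum C(7,k) for k=0..2 = 29.
Total = 256 * 29 = 7424.

7424


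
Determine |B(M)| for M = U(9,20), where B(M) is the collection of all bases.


Bases of U(9,20) are all 9-element subsets of the 20-element ground set.
Number of bases = C(20,9).
C(20,9) = 167960.

167960


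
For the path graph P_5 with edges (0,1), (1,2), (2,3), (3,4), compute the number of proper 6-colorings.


P(P_5, k) = k * (k-1)^(4).
P(6) = 6 * 5^4 = 6 * 625 = 3750.

3750


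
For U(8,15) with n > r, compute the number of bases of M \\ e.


Deleting e from U(8,15) gives U(8,14) since n > r.
Bases of U(8,14) = (14 choose 8) = 3003.

3003


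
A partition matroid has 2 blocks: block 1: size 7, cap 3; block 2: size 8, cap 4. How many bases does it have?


A basis picks exactly ci elements from block i.
Number of bases = product of C(|Si|, ci).
= C(7,3) * C(8,4)
= 35 * 70
= 2450.

2450


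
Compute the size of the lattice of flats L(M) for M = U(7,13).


Flats of U(7,13): every subset of size < 7 is a flat, plus E itself.
Count = C(13,0) + C(13,1) + C(13,2) + C(13,3) + C(13,4) + C(13,5) + C(13,6) + 1
     = 1 + 13 + 78 + 286 + 715 + 1287 + 1716 + 1
     = 4097.

4097


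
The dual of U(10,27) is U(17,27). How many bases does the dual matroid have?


The dual of U(r,n) is U(n-r, n) = U(17,27).
Bases of U(17,27) are all (17)-element subsets.
|B(M*)| = C(27,17) = 8436285.

8436285


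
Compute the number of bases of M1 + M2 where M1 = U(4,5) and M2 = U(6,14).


Bases of a direct sum M1 + M2: |B| = |B(M1)| * |B(M2)|.
|B(U(4,5))| = C(5,4) = 5.
|B(U(6,14))| = C(14,6) = 3003.
Total bases = 5 * 3003 = 15015.

15015


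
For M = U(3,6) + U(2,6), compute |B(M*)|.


(M1+M2)* = M1* + M2*.
M1* = U(3,6), bases: C(6,3) = 20.
M2* = U(4,6), bases: C(6,4) = 15.
|B(M*)| = 20 * 15 = 300.

300


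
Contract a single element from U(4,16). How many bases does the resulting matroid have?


Contracting e from U(4,16) gives U(3,15).
Bases of U(3,15) = (15 choose 3) = 455.

455


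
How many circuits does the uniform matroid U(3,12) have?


In U(3,12), circuits are the (4)-element subsets.
Any set of 4 elements is dependent, and removing any one element gives
an independent set of size 3, so it is a minimal dependent set.
Number of circuits = (12 choose 4) = 495.

495


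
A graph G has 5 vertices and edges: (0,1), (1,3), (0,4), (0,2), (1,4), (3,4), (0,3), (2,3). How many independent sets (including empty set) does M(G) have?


An independent set in a graphic matroid is an acyclic edge subset.
G has 5 vertices and 8 edges.
Enumerate all 2^8 = 256 subsets, checking for acyclicity.
Total independent sets = 128.

128


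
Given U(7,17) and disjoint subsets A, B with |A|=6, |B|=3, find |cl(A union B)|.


|A union B| = 6 + 3 = 9 (disjoint).
In U(7,17), cl(S) = S if |S| < 7, else cl(S) = E.
Since 9 >= 7, cl(A union B) = E.
|cl(A union B)| = 17.

17


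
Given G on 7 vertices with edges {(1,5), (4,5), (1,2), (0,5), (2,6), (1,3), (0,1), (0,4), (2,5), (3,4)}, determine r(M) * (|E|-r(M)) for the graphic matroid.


r(M) = |V| - c = 7 - 1 = 6.
nullity = |E| - r(M) = 10 - 6 = 4.
Product = 6 * 4 = 24.

24


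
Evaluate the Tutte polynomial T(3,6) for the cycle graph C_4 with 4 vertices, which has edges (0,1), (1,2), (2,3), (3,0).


T(C_4; x,y) = x + x^2 + ... + x^(3) + y.
T(3,6) = 3^1 + 3^2 + 3^3 + 6
= 3 + 9 + 27 + 6
= 45.

45


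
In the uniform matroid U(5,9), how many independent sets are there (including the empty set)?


Independent sets of U(5,9) are all subsets of size <= 5.
Count = C(9,0) + C(9,1) + C(9,2) + C(9,3) + C(9,4) + C(9,5)
     = 1 + 9 + 36 + 84 + 126 + 126
     = 382.

382


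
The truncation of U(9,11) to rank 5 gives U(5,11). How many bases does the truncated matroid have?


Truncating U(9,11) to rank 5 gives U(5,11).
Bases of U(5,11) are all 5-element subsets of 11 elements.
Number of bases = (11 choose 5) = 462.

462


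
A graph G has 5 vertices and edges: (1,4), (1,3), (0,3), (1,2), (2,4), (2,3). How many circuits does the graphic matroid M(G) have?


A circuit in a graphic matroid = edge set of a simple cycle.
G has 5 vertices and 6 edges.
Enumerating all minimal edge subsets forming cycles...
Total circuits found: 3.

3


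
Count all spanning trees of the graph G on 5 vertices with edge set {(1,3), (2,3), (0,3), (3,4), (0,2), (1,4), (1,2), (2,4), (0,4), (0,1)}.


By Kirchhoff's matrix tree theorem, the number of spanning trees equals
the determinant of any cofactor of the Laplacian matrix L.
G has 5 vertices and 10 edges.
Computing the (4 x 4) cofactor determinant gives 125.

125


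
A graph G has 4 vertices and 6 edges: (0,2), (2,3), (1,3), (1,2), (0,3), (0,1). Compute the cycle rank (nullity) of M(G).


Cycle rank (nullity) = |E| - r(M) = |E| - (|V| - c).
|E| = 6, |V| = 4, c = 1.
Nullity = 6 - (4 - 1) = 6 - 3 = 3.

3


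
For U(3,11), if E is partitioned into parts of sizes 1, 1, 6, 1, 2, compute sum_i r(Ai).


r(Ai) = min(|Ai|, 3) for each part.
Sum = min(1,3) + min(1,3) + min(6,3) + min(1,3) + min(2,3)
    = 1 + 1 + 3 + 1 + 2
    = 8.

8


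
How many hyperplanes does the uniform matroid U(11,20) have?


Hyperplanes of U(11,20) are flats of rank 10.
In a uniform matroid, these are exactly the (10)-element subsets.
Count = C(20,10) = 184756.

184756


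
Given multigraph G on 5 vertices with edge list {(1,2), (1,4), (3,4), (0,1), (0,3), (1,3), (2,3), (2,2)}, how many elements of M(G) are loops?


In a graphic matroid, a loop is a self-loop edge (u,u) with rank 0.
Examining all 8 edges for self-loops...
Self-loops found: (2,2)
Number of loops = 1.

1


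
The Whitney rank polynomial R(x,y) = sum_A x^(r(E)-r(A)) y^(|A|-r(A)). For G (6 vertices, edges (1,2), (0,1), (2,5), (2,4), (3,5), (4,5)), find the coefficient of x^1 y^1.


R(x,y) = sum over A in 2^E of x^(r(E)-r(A)) * y^(|A|-r(A)).
G has 6 vertices, 6 edges. r(E) = 5.
Enumerate all 2^6 = 64 subsets.
Count subsets with r(E)-r(A)=1 and |A|-r(A)=1: 3.

3


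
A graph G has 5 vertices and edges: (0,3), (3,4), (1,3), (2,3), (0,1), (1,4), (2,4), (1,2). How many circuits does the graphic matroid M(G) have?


A circuit in a graphic matroid = edge set of a simple cycle.
G has 5 vertices and 8 edges.
Enumerating all minimal edge subsets forming cycles...
Total circuits found: 12.

12


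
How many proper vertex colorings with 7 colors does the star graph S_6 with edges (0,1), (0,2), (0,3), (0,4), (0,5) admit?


P(tree, k) = k * (k-1)^(5) for any tree on 6 vertices.
P(7) = 7 * 6^5 = 7 * 7776 = 54432.

54432


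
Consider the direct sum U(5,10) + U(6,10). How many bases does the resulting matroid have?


Bases of a direct sum M1 + M2: |B| = |B(M1)| * |B(M2)|.
|B(U(5,10))| = C(10,5) = 252.
|B(U(6,10))| = C(10,6) = 210.
Total bases = 252 * 210 = 52920.

52920


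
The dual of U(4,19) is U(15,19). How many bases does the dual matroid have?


The dual of U(r,n) is U(n-r, n) = U(15,19).
Bases of U(15,19) are all (15)-element subsets.
|B(M*)| = C(19,15) = 3876.

3876


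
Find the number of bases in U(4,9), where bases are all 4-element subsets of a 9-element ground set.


Bases of U(4,9) are all 4-element subsets of the 9-element ground set.
Number of bases = C(9,4).
C(9,4) = 9! / (4! * 5!) = 126.

126


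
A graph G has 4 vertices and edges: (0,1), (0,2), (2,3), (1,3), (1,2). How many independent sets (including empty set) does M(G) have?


An independent set in a graphic matroid is an acyclic edge subset.
G has 4 vertices and 5 edges.
Enumerate all 2^5 = 32 subsets, checking for acyclicity.
Total independent sets = 24.

24


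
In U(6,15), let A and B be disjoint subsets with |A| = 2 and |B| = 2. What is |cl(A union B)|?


|A union B| = 2 + 2 = 4 (disjoint).
In U(6,15), cl(S) = S if |S| < 6, else cl(S) = E.
Since 4 < 6, cl(A union B) = A union B.
|cl(A union B)| = 4.

4


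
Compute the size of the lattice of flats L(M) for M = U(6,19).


Flats of U(6,19): every subset of size < 6 is a flat, plus E itself.
Count = (19 choose 0) + (19 choose 1) + (19 choose 2) + (19 choose 3) + (19 choose 4) + (19 choose 5) + 1
     = 1 + 19 + 171 + 969 + 3876 + 11628 + 1
     = 16665.

16665


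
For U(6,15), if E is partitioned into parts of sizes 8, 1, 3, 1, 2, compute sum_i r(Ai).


r(Ai) = min(|Ai|, 6) for each part.
Sum = min(8,6) + min(1,6) + min(3,6) + min(1,6) + min(2,6)
    = 6 + 1 + 3 + 1 + 2
    = 13.

13


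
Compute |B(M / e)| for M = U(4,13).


Contracting e from U(4,13) gives U(3,12).
Bases of U(3,12) = C(12,3) = (12 * 11 * 10) / (1 * 2 * 3) = 220.

220


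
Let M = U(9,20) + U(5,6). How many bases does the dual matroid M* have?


(M1+M2)* = M1* + M2*.
M1* = U(11,20), bases: C(20,11) = 167960.
M2* = U(1,6), bases: C(6,1) = 6.
|B(M*)| = 167960 * 6 = 1007760.

1007760


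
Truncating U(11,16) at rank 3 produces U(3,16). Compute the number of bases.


Truncating U(11,16) to rank 3 gives U(3,16).
Bases of U(3,16) are all 3-element subsets of 16 elements.
Number of bases = C(16,3) = (16 * 15 * 14) / (1 * 2 * 3) = 560.

560


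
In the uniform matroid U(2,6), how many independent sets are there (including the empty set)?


Independent sets of U(2,6) are all subsets of size <= 2.
Count = C(6,0) + C(6,1) + C(6,2)
     = 1 + 6 + 15
     = 22.

22


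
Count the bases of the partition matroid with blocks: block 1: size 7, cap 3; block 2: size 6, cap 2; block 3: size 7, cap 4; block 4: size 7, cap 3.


A basis picks exactly ci elements from block i.
Number of bases = product of C(|Si|, ci).
= C(7,3) * C(6,2) * C(7,4) * C(7,3)
= 35 * 15 * 35 * 35
= 643125.

643125


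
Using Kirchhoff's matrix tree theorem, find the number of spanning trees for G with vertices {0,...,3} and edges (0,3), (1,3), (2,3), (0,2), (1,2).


By Kirchhoff's matrix tree theorem, the number of spanning trees equals
the determinant of any cofactor of the Laplacian matrix L.
G has 4 vertices and 5 edges.
Computing the (3 x 3) cofactor determinant gives 8.

8


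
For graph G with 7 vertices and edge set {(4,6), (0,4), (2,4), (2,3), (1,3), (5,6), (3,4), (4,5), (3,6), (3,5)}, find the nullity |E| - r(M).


Cycle rank (nullity) = |E| - r(M) = |E| - (|V| - c).
|E| = 10, |V| = 7, c = 1.
Nullity = 10 - (7 - 1) = 10 - 6 = 4.

4


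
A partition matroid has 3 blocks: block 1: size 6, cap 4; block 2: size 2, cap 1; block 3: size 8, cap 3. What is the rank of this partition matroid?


Rank of a partition matroid = sum of min(|Si|, ci) for each block.
= min(6,4) + min(2,1) + min(8,3)
= 4 + 1 + 3
= 8.

8


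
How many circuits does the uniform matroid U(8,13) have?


In U(8,13), circuits are the (9)-element subsets.
Any set of 9 elements is dependent, and removing any one element gives
an independent set of size 8, so it is a minimal dependent set.
Number of circuits = C(13,9) = 715.

715


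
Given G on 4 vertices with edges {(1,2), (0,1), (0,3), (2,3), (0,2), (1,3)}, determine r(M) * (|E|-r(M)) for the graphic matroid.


r(M) = |V| - c = 4 - 1 = 3.
nullity = |E| - r(M) = 6 - 3 = 3.
Product = 3 * 3 = 9.

9


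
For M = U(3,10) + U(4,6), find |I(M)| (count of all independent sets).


For a direct sum, |I(M1+M2)| = |I(M1)| * |I(M2)|.
|I(U(3,10))| = sum C(10,k) for k=0..3 = 176.
|I(U(4,6))| = sum C(6,k) for k=0..4 = 57.
Total = 176 * 57 = 10032.

10032


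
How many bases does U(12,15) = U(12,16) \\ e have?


Deleting e from U(12,16) gives U(12,15) since n > r.
Bases of U(12,15) = (15 choose 12) = 455.

455


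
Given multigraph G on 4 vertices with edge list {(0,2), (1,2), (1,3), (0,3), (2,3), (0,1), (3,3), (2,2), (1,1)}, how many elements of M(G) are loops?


In a graphic matroid, a loop is a self-loop edge (u,u) with rank 0.
Examining all 9 edges for self-loops...
Self-loops found: (3,3), (2,2), (1,1)
Number of loops = 3.

3


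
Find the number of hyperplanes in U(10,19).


Hyperplanes of U(10,19) are flats of rank 9.
In a uniform matroid, these are exactly the (9)-element subsets.
Count = (19 choose 9) = 92378.

92378


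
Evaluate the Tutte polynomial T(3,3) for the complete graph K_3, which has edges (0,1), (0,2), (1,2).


T(K_3; x,y) = x^2 + x + y.
T(3,3) = 9 + 3 + 3 = 15.

15


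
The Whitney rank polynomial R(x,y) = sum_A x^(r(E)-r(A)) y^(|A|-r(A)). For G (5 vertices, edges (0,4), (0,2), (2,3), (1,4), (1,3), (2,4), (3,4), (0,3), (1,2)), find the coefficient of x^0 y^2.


R(x,y) = sum over A in 2^E of x^(r(E)-r(A)) * y^(|A|-r(A)).
G has 5 vertices, 9 edges. r(E) = 4.
Enumerate all 2^9 = 512 subsets.
Count subsets with r(E)-r(A)=0 and |A|-r(A)=2: 82.

82


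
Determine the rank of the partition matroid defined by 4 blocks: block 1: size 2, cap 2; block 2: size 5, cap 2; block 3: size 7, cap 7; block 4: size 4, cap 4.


Rank of a partition matroid = sum of min(|Si|, ci) for each block.
= min(2,2) + min(5,2) + min(7,7) + min(4,4)
= 2 + 2 + 7 + 4
= 15.

15


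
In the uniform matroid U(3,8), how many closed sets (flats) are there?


Flats of U(3,8): every subset of size < 3 is a flat, plus E itself.
Count = C(8,0) + C(8,1) + C(8,2) + 1
     = 1 + 8 + 28 + 1
     = 38.

38


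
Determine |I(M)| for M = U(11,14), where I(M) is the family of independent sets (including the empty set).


Independent sets of U(11,14) are all subsets of size <= 11.
Count = (14 choose 0) + (14 choose 1) + (14 choose 2) + (14 choose 3) + (14 choose 4) + (14 choose 5) + (14 choose 6) + (14 choose 7) + (14 choose 8) + (14 choose 9) + (14 choose 10) + (14 choose 11)
     = 1 + 14 + 91 + 364 + 1001 + 2002 + 3003 + 3432 + 3003 + 2002 + 1001 + 364
     = 16278.

16278


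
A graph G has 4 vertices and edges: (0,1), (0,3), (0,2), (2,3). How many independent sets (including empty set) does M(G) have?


An independent set in a graphic matroid is an acyclic edge subset.
G has 4 vertices and 4 edges.
Enumerate all 2^4 = 16 subsets, checking for acyclicity.
Total independent sets = 14.

14


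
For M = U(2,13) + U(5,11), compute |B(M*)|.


(M1+M2)* = M1* + M2*.
M1* = U(11,13), bases: C(13,11) = 78.
M2* = U(6,11), bases: C(11,6) = 462.
|B(M*)| = 78 * 462 = 36036.

36036


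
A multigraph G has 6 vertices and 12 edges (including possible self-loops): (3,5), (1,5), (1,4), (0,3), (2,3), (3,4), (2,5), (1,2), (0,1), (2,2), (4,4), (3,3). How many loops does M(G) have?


In a graphic matroid, a loop is a self-loop edge (u,u) with rank 0.
Examining all 12 edges for self-loops...
Self-loops found: (2,2), (4,4), (3,3)
Number of loops = 3.

3


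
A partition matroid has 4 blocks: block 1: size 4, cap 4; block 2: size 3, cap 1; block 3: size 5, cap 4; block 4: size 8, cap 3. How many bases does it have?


A basis picks exactly ci elements from block i.
Number of bases = product of C(|Si|, ci).
= C(4,4) * C(3,1) * C(5,4) * C(8,3)
= 1 * 3 * 5 * 56
= 840.

840


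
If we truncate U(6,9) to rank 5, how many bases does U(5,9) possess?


Truncating U(6,9) to rank 5 gives U(5,9).
Bases of U(5,9) are all 5-element subsets of 9 elements.
Number of bases = C(9,5) = 9! / (5! * 4!) = 126.

126


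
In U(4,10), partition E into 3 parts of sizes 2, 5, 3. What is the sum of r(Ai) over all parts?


r(Ai) = min(|Ai|, 4) for each part.
Sum = min(2,4) + min(5,4) + min(3,4)
    = 2 + 4 + 3
    = 9.

9


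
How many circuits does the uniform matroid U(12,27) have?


In U(12,27), circuits are the (13)-element subsets.
Any set of 13 elements is dependent, and removing any one element gives
an independent set of size 12, so it is a minimal dependent set.
Number of circuits = C(27,13) = 27! / (13! * 14!) = 20058300.

20058300


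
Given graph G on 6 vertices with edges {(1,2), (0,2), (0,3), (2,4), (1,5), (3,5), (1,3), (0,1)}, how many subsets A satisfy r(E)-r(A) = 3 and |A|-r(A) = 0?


R(x,y) = sum over A in 2^E of x^(r(E)-r(A)) * y^(|A|-r(A)).
G has 6 vertices, 8 edges. r(E) = 5.
Enumerate all 2^8 = 256 subsets.
Count subsets with r(E)-r(A)=3 and |A|-r(A)=0: 28.

28


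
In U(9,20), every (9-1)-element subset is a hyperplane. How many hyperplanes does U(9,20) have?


Hyperplanes of U(9,20) are flats of rank 8.
In a uniform matroid, these are exactly the (8)-element subsets.
Count = C(20,8) = 20! / (8! * 12!) = 125970.

125970


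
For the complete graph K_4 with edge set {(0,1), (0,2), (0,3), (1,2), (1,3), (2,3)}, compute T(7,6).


T(K_4; x,y) = x^3 + 3x^2 + 4xy + 2x + y^3 + 3y^2 + 2y.
Substituting x=7, y=6:
= 343 + 147 + 168 + 14 + 216 + 108 + 12
= 1008.

1008


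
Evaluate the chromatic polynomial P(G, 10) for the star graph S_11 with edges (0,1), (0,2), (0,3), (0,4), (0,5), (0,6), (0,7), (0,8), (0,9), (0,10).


P(tree, k) = k * (k-1)^(10) for any tree on 11 vertices.
P(10) = 10 * 9^10 = 10 * 3486784401 = 34867844010.

34867844010


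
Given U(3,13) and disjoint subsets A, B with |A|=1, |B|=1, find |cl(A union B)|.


|A union B| = 1 + 1 = 2 (disjoint).
In U(3,13), cl(S) = S if |S| < 3, else cl(S) = E.
Since 2 < 3, cl(A union B) = A union B.
|cl(A union B)| = 2.

2


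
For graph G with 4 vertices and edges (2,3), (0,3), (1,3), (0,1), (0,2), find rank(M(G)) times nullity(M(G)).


r(M) = |V| - c = 4 - 1 = 3.
nullity = |E| - r(M) = 5 - 3 = 2.
Product = 3 * 2 = 6.

6


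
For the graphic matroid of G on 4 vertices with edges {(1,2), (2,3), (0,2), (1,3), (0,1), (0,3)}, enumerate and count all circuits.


A circuit in a graphic matroid = edge set of a simple cycle.
G has 4 vertices and 6 edges.
Enumerating all minimal edge subsets forming cycles...
Total circuits found: 7.

7


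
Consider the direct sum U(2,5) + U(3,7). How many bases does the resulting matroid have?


Bases of a direct sum M1 + M2: |B| = |B(M1)| * |B(M2)|.
|B(U(2,5))| = C(5,2) = 10.
|B(U(3,7))| = C(7,3) = 35.
Total bases = 10 * 35 = 350.

350


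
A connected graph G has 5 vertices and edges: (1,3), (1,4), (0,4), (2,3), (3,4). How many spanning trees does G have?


By Kirchhoff's matrix tree theorem, the number of spanning trees equals
the determinant of any cofactor of the Laplacian matrix L.
G has 5 vertices and 5 edges.
Computing the (4 x 4) cofactor determinant gives 3.

3


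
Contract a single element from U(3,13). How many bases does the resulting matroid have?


Contracting e from U(3,13) gives U(2,12).
Bases of U(2,12) = C(12,2) = (12 * 11) / (1 * 2) = 66.

66


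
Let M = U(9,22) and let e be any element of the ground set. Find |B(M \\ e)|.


Deleting e from U(9,22) gives U(9,21) since n > r.
Bases of U(9,21) = (21 choose 9) = 293930.

293930


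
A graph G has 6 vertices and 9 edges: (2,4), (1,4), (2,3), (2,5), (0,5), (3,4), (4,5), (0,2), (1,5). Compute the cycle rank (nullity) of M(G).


Cycle rank (nullity) = |E| - r(M) = |E| - (|V| - c).
|E| = 9, |V| = 6, c = 1.
Nullity = 9 - (6 - 1) = 9 - 5 = 4.

4


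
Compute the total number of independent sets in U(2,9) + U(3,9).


For a direct sum, |I(M1+M2)| = |I(M1)| * |I(M2)|.
|I(U(2,9))| = sum C(9,k) for k=0..2 = 46.
|I(U(3,9))| = sum C(9,k) for k=0..3 = 130.
Total = 46 * 130 = 5980.

5980


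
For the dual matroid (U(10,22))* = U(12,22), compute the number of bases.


The dual of U(r,n) is U(n-r, n) = U(12,22).
Bases of U(12,22) are all (12)-element subsets.
|B(M*)| = (22 choose 12) = 646646.

646646


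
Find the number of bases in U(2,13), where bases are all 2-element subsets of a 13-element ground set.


Bases of U(2,13) are all 2-element subsets of the 13-element ground set.
Number of bases = C(13,2).
(13 choose 2) = 78.

78


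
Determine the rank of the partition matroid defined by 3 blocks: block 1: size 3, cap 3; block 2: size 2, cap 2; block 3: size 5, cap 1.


Rank of a partition matroid = sum of min(|Si|, ci) for each block.
= min(3,3) + min(2,2) + min(5,1)
= 3 + 2 + 1
= 6.

6


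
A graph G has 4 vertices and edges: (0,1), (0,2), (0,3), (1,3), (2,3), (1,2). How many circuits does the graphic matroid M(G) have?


A circuit in a graphic matroid = edge set of a simple cycle.
G has 4 vertices and 6 edges.
Enumerating all minimal edge subsets forming cycles...
Total circuits found: 7.

7


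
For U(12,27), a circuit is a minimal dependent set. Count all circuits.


In U(12,27), circuits are the (13)-element subsets.
Any set of 13 elements is dependent, and removing any one element gives
an independent set of size 12, so it is a minimal dependent set.
Number of circuits = (27 choose 13) = 20058300.

20058300


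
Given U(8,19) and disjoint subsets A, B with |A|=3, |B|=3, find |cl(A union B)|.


|A union B| = 3 + 3 = 6 (disjoint).
In U(8,19), cl(S) = S if |S| < 8, else cl(S) = E.
Since 6 < 8, cl(A union B) = A union B.
|cl(A union B)| = 6.

6


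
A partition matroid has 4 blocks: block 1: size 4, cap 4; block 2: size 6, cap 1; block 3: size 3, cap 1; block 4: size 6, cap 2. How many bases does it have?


A basis picks exactly ci elements from block i.
Number of bases = product of C(|Si|, ci).
= C(4,4) * C(6,1) * C(3,1) * C(6,2)
= 1 * 6 * 3 * 15
= 270.

270


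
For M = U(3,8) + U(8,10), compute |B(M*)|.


(M1+M2)* = M1* + M2*.
M1* = U(5,8), bases: C(8,5) = 56.
M2* = U(2,10), bases: C(10,2) = 45.
|B(M*)| = 56 * 45 = 2520.

2520


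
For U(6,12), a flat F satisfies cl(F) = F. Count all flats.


Flats of U(6,12): every subset of size < 6 is a flat, plus E itself.
Count = (12 choose 0) + (12 choose 1) + (12 choose 2) + (12 choose 3) + (12 choose 4) + (12 choose 5) + 1
     = 1 + 12 + 66 + 220 + 495 + 792 + 1
     = 1587.

1587


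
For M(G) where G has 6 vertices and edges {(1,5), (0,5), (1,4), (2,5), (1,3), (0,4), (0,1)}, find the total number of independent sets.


An independent set in a graphic matroid is an acyclic edge subset.
G has 6 vertices and 7 edges.
Enumerate all 2^7 = 128 subsets, checking for acyclicity.
Total independent sets = 96.

96


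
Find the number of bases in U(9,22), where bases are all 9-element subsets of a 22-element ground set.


Bases of U(9,22) are all 9-element subsets of the 22-element ground set.
Number of bases = C(22,9).
C(22,9) = 497420.

497420


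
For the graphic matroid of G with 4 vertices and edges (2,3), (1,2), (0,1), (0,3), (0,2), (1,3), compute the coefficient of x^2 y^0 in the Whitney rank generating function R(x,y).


R(x,y) = sum over A in 2^E of x^(r(E)-r(A)) * y^(|A|-r(A)).
G has 4 vertices, 6 edges. r(E) = 3.
Enumerate all 2^6 = 64 subsets.
Count subsets with r(E)-r(A)=2 and |A|-r(A)=0: 6.

6


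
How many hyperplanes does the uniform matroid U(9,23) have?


Hyperplanes of U(9,23) are flats of rank 8.
In a uniform matroid, these are exactly the (8)-element subsets.
Count = C(23,8) = 23! / (8! * 15!) = 490314.

490314


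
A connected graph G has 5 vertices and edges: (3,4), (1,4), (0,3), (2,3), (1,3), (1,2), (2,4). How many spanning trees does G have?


By Kirchhoff's matrix tree theorem, the number of spanning trees equals
the determinant of any cofactor of the Laplacian matrix L.
G has 5 vertices and 7 edges.
Computing the (4 x 4) cofactor determinant gives 16.

16


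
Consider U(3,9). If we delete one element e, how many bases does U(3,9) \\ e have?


Deleting e from U(3,9) gives U(3,8) since n > r.
Bases of U(3,8) = C(8,3) = 8! / (3! * 5!) = 56.

56


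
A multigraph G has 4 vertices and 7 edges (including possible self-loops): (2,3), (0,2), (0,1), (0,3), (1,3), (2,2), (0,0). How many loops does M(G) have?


In a graphic matroid, a loop is a self-loop edge (u,u) with rank 0.
Examining all 7 edges for self-loops...
Self-loops found: (2,2), (0,0)
Number of loops = 2.

2


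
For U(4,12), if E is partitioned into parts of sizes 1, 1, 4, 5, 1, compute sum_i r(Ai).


r(Ai) = min(|Ai|, 4) for each part.
Sum = min(1,4) + min(1,4) + min(4,4) + min(5,4) + min(1,4)
    = 1 + 1 + 4 + 4 + 1
    = 11.

11


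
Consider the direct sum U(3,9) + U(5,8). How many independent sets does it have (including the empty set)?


For a direct sum, |I(M1+M2)| = |I(M1)| * |I(M2)|.
|I(U(3,9))| = sum C(9,k) for k=0..3 = 130.
|I(U(5,8))| = sum C(8,k) for k=0..5 = 219.
Total = 130 * 219 = 28470.

28470


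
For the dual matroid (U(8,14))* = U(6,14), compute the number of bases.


The dual of U(r,n) is U(n-r, n) = U(6,14).
Bases of U(6,14) are all (6)-element subsets.
|B(M*)| = C(14,6) = 3003.

3003


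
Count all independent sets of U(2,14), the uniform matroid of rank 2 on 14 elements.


Independent sets of U(2,14) are all subsets of size <= 2.
Count = C(14,0) + C(14,1) + C(14,2)
     = 1 + 14 + 91
     = 106.

106


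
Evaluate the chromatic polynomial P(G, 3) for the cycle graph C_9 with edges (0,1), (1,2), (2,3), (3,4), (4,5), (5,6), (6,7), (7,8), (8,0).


P(C_9, k) = (k-1)^9 + (-1)^9*(k-1).
P(3) = (2)^9 - 2
= 512 - 2 = 510.

510


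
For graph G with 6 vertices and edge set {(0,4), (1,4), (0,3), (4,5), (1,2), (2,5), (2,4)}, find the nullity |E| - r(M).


Cycle rank (nullity) = |E| - r(M) = |E| - (|V| - c).
|E| = 7, |V| = 6, c = 1.
Nullity = 7 - (6 - 1) = 7 - 5 = 2.

2


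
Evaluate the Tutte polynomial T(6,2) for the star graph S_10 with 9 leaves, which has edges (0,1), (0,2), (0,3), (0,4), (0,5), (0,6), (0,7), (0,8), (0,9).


A star on 10 vertices is a tree with 9 edges.
T(x,y) = x^(9) for any tree.
T(6,2) = 6^9 = 10077696.

10077696


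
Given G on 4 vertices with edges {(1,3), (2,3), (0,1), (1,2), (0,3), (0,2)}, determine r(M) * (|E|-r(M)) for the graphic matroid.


r(M) = |V| - c = 4 - 1 = 3.
nullity = |E| - r(M) = 6 - 3 = 3.
Product = 3 * 3 = 9.

9


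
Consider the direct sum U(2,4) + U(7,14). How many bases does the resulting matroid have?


Bases of a direct sum M1 + M2: |B| = |B(M1)| * |B(M2)|.
|B(U(2,4))| = C(4,2) = 6.
|B(U(7,14))| = C(14,7) = 3432.
Total bases = 6 * 3432 = 20592.

20592


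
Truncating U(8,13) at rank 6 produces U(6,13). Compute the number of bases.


Truncating U(8,13) to rank 6 gives U(6,13).
Bases of U(6,13) are all 6-element subsets of 13 elements.
Number of bases = (13 choose 6) = 1716.

1716


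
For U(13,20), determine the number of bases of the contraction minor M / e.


Contracting e from U(13,20) gives U(12,19).
Bases of U(12,19) = (19 choose 12) = 50388.

50388


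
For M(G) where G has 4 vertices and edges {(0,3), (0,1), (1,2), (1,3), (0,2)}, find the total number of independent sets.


An independent set in a graphic matroid is an acyclic edge subset.
G has 4 vertices and 5 edges.
Enumerate all 2^5 = 32 subsets, checking for acyclicity.
Total independent sets = 24.

24


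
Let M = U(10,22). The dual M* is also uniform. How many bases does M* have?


The dual of U(r,n) is U(n-r, n) = U(12,22).
Bases of U(12,22) are all (12)-element subsets.
|B(M*)| = C(22,12) = 646646.

646646


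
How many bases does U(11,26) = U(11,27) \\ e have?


Deleting e from U(11,27) gives U(11,26) since n > r.
Bases of U(11,26) = C(26,11) = 26! / (11! * 15!) = 7726160.

7726160


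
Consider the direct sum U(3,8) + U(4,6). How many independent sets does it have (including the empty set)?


For a direct sum, |I(M1+M2)| = |I(M1)| * |I(M2)|.
|I(U(3,8))| = sum C(8,k) for k=0..3 = 93.
|I(U(4,6))| = sum C(6,k) for k=0..4 = 57.
Total = 93 * 57 = 5301.

5301


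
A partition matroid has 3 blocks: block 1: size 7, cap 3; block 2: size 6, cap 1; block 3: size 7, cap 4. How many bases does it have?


A basis picks exactly ci elements from block i.
Number of bases = product of C(|Si|, ci).
= C(7,3) * C(6,1) * C(7,4)
= 35 * 6 * 35
= 7350.

7350


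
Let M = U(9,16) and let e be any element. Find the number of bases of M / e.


Contracting e from U(9,16) gives U(8,15).
Bases of U(8,15) = C(15,8) = 15! / (8! * 7!) = 6435.

6435


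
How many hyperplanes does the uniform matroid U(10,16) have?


Hyperplanes of U(10,16) are flats of rank 9.
In a uniform matroid, these are exactly the (9)-element subsets.
Count = (16 choose 9) = 11440.

11440


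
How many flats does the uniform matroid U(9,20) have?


Flats of U(9,20): every subset of size < 9 is a flat, plus E itself.
Count = (20 choose 0) + (20 choose 1) + (20 choose 2) + (20 choose 3) + (20 choose 4) + (20 choose 5) + (20 choose 6) + (20 choose 7) + (20 choose 8) + 1
     = 1 + 20 + 190 + 1140 + 4845 + 15504 + 38760 + 77520 + 125970 + 1
     = 263951.

263951


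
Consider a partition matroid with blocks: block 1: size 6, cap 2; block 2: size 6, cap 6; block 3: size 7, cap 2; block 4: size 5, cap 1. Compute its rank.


Rank of a partition matroid = sum of min(|Si|, ci) for each block.
= min(6,2) + min(6,6) + min(7,2) + min(5,1)
= 2 + 6 + 2 + 1
= 11.

11


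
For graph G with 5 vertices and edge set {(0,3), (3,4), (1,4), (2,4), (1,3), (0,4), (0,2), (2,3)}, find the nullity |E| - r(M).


Cycle rank (nullity) = |E| - r(M) = |E| - (|V| - c).
|E| = 8, |V| = 5, c = 1.
Nullity = 8 - (5 - 1) = 8 - 4 = 4.

4


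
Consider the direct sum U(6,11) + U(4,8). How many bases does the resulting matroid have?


Bases of a direct sum M1 + M2: |B| = |B(M1)| * |B(M2)|.
|B(U(6,11))| = C(11,6) = 462.
|B(U(4,8))| = C(8,4) = 70.
Total bases = 462 * 70 = 32340.

32340


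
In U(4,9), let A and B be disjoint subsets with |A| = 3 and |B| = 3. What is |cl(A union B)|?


|A union B| = 3 + 3 = 6 (disjoint).
In U(4,9), cl(S) = S if |S| < 4, else cl(S) = E.
Since 6 >= 4, cl(A union B) = E.
|cl(A union B)| = 9.

9


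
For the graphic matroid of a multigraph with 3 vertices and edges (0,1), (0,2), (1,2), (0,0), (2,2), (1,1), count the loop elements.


In a graphic matroid, a loop is a self-loop edge (u,u) with rank 0.
Examining all 6 edges for self-loops...
Self-loops found: (0,0), (2,2), (1,1)
Number of loops = 3.

3


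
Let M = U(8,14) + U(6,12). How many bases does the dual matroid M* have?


(M1+M2)* = M1* + M2*.
M1* = U(6,14), bases: C(14,6) = 3003.
M2* = U(6,12), bases: C(12,6) = 924.
|B(M*)| = 3003 * 924 = 2774772.

2774772


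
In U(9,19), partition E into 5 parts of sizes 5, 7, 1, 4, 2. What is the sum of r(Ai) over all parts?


r(Ai) = min(|Ai|, 9) for each part.
Sum = min(5,9) + min(7,9) + min(1,9) + min(4,9) + min(2,9)
    = 5 + 7 + 1 + 4 + 2
    = 19.

19


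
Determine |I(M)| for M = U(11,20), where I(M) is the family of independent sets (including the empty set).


Independent sets of U(11,20) are all subsets of size <= 11.
Count = (20 choose 0) + (20 choose 1) + (20 choose 2) + (20 choose 3) + (20 choose 4) + (20 choose 5) + (20 choose 6) + (20 choose 7) + (20 choose 8) + (20 choose 9) + (20 choose 10) + (20 choose 11)
     = 1 + 20 + 190 + 1140 + 4845 + 15504 + 38760 + 77520 + 125970 + 167960 + 184756 + 167960
     = 784626.

784626


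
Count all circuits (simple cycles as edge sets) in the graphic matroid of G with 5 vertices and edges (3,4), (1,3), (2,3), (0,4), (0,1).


A circuit in a graphic matroid = edge set of a simple cycle.
G has 5 vertices and 5 edges.
Enumerating all minimal edge subsets forming cycles...
Total circuits found: 1.

1


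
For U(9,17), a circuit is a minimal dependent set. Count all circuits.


In U(9,17), circuits are the (10)-element subsets.
Any set of 10 elements is dependent, and removing any one element gives
an independent set of size 9, so it is a minimal dependent set.
Number of circuits = (17 choose 10) = 19448.

19448
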